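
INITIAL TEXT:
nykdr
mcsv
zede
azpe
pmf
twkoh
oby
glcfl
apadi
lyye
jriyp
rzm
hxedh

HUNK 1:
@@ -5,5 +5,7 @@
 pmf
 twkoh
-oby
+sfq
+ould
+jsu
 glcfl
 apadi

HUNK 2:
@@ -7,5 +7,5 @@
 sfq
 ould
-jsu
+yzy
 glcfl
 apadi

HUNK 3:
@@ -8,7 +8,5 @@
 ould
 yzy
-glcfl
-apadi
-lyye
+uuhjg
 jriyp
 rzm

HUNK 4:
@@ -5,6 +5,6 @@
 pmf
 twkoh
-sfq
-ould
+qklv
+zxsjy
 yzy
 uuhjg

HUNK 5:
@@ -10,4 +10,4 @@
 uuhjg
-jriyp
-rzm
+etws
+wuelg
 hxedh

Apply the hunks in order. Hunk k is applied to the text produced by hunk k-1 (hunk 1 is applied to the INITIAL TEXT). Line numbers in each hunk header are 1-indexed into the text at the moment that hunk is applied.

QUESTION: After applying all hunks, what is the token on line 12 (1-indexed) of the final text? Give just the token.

Hunk 1: at line 5 remove [oby] add [sfq,ould,jsu] -> 15 lines: nykdr mcsv zede azpe pmf twkoh sfq ould jsu glcfl apadi lyye jriyp rzm hxedh
Hunk 2: at line 7 remove [jsu] add [yzy] -> 15 lines: nykdr mcsv zede azpe pmf twkoh sfq ould yzy glcfl apadi lyye jriyp rzm hxedh
Hunk 3: at line 8 remove [glcfl,apadi,lyye] add [uuhjg] -> 13 lines: nykdr mcsv zede azpe pmf twkoh sfq ould yzy uuhjg jriyp rzm hxedh
Hunk 4: at line 5 remove [sfq,ould] add [qklv,zxsjy] -> 13 lines: nykdr mcsv zede azpe pmf twkoh qklv zxsjy yzy uuhjg jriyp rzm hxedh
Hunk 5: at line 10 remove [jriyp,rzm] add [etws,wuelg] -> 13 lines: nykdr mcsv zede azpe pmf twkoh qklv zxsjy yzy uuhjg etws wuelg hxedh
Final line 12: wuelg

Answer: wuelg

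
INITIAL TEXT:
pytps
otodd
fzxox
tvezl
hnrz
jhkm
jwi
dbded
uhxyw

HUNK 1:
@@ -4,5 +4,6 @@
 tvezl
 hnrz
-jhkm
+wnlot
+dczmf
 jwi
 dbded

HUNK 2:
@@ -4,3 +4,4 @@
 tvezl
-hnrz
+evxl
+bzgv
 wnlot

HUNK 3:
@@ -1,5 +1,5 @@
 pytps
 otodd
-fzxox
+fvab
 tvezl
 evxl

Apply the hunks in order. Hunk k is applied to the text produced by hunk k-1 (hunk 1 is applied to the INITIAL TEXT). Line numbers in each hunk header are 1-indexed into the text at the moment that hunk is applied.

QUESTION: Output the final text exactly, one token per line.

Answer: pytps
otodd
fvab
tvezl
evxl
bzgv
wnlot
dczmf
jwi
dbded
uhxyw

Derivation:
Hunk 1: at line 4 remove [jhkm] add [wnlot,dczmf] -> 10 lines: pytps otodd fzxox tvezl hnrz wnlot dczmf jwi dbded uhxyw
Hunk 2: at line 4 remove [hnrz] add [evxl,bzgv] -> 11 lines: pytps otodd fzxox tvezl evxl bzgv wnlot dczmf jwi dbded uhxyw
Hunk 3: at line 1 remove [fzxox] add [fvab] -> 11 lines: pytps otodd fvab tvezl evxl bzgv wnlot dczmf jwi dbded uhxyw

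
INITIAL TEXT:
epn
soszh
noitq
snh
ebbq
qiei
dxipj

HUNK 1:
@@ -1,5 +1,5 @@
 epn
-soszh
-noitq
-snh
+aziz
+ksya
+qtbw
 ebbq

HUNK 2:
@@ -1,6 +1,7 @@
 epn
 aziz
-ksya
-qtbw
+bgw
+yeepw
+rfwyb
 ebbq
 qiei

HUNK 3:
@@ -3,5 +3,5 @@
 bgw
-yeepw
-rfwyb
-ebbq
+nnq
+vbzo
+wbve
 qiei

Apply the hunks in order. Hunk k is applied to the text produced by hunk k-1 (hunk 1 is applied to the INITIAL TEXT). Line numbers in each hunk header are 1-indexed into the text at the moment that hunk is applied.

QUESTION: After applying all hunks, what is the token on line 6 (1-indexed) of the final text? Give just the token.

Answer: wbve

Derivation:
Hunk 1: at line 1 remove [soszh,noitq,snh] add [aziz,ksya,qtbw] -> 7 lines: epn aziz ksya qtbw ebbq qiei dxipj
Hunk 2: at line 1 remove [ksya,qtbw] add [bgw,yeepw,rfwyb] -> 8 lines: epn aziz bgw yeepw rfwyb ebbq qiei dxipj
Hunk 3: at line 3 remove [yeepw,rfwyb,ebbq] add [nnq,vbzo,wbve] -> 8 lines: epn aziz bgw nnq vbzo wbve qiei dxipj
Final line 6: wbve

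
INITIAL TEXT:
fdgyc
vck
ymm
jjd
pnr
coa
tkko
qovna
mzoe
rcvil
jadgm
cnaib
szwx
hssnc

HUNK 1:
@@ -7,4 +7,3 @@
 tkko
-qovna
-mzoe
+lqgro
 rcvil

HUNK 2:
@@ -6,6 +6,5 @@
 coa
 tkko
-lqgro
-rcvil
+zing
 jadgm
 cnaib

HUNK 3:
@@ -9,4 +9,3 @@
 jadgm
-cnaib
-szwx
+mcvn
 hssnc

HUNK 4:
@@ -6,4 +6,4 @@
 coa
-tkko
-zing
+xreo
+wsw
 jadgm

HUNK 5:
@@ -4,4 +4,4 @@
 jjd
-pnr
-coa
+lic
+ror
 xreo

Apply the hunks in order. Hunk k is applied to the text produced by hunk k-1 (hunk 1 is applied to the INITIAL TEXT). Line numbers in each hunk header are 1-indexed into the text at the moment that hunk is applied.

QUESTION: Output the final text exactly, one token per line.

Answer: fdgyc
vck
ymm
jjd
lic
ror
xreo
wsw
jadgm
mcvn
hssnc

Derivation:
Hunk 1: at line 7 remove [qovna,mzoe] add [lqgro] -> 13 lines: fdgyc vck ymm jjd pnr coa tkko lqgro rcvil jadgm cnaib szwx hssnc
Hunk 2: at line 6 remove [lqgro,rcvil] add [zing] -> 12 lines: fdgyc vck ymm jjd pnr coa tkko zing jadgm cnaib szwx hssnc
Hunk 3: at line 9 remove [cnaib,szwx] add [mcvn] -> 11 lines: fdgyc vck ymm jjd pnr coa tkko zing jadgm mcvn hssnc
Hunk 4: at line 6 remove [tkko,zing] add [xreo,wsw] -> 11 lines: fdgyc vck ymm jjd pnr coa xreo wsw jadgm mcvn hssnc
Hunk 5: at line 4 remove [pnr,coa] add [lic,ror] -> 11 lines: fdgyc vck ymm jjd lic ror xreo wsw jadgm mcvn hssnc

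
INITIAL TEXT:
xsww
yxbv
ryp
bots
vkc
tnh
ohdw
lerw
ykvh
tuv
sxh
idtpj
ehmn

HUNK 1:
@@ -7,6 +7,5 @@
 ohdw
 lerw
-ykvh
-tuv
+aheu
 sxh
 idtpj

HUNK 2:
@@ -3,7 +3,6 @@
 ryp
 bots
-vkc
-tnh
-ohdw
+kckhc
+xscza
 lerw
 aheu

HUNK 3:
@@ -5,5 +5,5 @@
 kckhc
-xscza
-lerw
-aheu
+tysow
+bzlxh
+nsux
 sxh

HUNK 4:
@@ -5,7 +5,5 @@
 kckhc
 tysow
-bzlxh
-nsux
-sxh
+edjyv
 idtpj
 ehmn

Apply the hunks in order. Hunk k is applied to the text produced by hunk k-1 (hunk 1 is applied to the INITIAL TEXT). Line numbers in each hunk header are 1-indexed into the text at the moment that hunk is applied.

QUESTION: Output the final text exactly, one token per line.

Answer: xsww
yxbv
ryp
bots
kckhc
tysow
edjyv
idtpj
ehmn

Derivation:
Hunk 1: at line 7 remove [ykvh,tuv] add [aheu] -> 12 lines: xsww yxbv ryp bots vkc tnh ohdw lerw aheu sxh idtpj ehmn
Hunk 2: at line 3 remove [vkc,tnh,ohdw] add [kckhc,xscza] -> 11 lines: xsww yxbv ryp bots kckhc xscza lerw aheu sxh idtpj ehmn
Hunk 3: at line 5 remove [xscza,lerw,aheu] add [tysow,bzlxh,nsux] -> 11 lines: xsww yxbv ryp bots kckhc tysow bzlxh nsux sxh idtpj ehmn
Hunk 4: at line 5 remove [bzlxh,nsux,sxh] add [edjyv] -> 9 lines: xsww yxbv ryp bots kckhc tysow edjyv idtpj ehmn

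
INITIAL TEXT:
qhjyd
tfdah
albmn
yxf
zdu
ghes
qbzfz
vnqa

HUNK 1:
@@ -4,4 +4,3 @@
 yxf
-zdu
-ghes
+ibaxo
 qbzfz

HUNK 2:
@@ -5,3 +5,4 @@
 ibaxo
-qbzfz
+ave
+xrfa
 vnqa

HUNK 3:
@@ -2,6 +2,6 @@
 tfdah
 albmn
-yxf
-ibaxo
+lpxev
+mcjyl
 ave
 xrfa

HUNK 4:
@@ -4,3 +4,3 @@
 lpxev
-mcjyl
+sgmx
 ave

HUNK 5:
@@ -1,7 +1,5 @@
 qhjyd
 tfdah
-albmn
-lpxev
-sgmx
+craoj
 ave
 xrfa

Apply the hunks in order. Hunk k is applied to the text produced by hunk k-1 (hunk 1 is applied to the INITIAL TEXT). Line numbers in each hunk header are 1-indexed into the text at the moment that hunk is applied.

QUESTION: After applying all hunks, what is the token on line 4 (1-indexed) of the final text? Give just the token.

Hunk 1: at line 4 remove [zdu,ghes] add [ibaxo] -> 7 lines: qhjyd tfdah albmn yxf ibaxo qbzfz vnqa
Hunk 2: at line 5 remove [qbzfz] add [ave,xrfa] -> 8 lines: qhjyd tfdah albmn yxf ibaxo ave xrfa vnqa
Hunk 3: at line 2 remove [yxf,ibaxo] add [lpxev,mcjyl] -> 8 lines: qhjyd tfdah albmn lpxev mcjyl ave xrfa vnqa
Hunk 4: at line 4 remove [mcjyl] add [sgmx] -> 8 lines: qhjyd tfdah albmn lpxev sgmx ave xrfa vnqa
Hunk 5: at line 1 remove [albmn,lpxev,sgmx] add [craoj] -> 6 lines: qhjyd tfdah craoj ave xrfa vnqa
Final line 4: ave

Answer: ave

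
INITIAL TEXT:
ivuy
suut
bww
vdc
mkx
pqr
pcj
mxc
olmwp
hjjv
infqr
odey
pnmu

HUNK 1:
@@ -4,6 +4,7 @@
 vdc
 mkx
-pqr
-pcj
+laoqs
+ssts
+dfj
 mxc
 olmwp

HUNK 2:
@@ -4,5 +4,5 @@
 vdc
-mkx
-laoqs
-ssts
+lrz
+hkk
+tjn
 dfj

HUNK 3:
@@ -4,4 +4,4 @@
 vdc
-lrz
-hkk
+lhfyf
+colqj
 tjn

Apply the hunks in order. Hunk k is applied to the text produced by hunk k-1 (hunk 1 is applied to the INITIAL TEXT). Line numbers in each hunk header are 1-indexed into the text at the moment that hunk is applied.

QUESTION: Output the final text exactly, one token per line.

Hunk 1: at line 4 remove [pqr,pcj] add [laoqs,ssts,dfj] -> 14 lines: ivuy suut bww vdc mkx laoqs ssts dfj mxc olmwp hjjv infqr odey pnmu
Hunk 2: at line 4 remove [mkx,laoqs,ssts] add [lrz,hkk,tjn] -> 14 lines: ivuy suut bww vdc lrz hkk tjn dfj mxc olmwp hjjv infqr odey pnmu
Hunk 3: at line 4 remove [lrz,hkk] add [lhfyf,colqj] -> 14 lines: ivuy suut bww vdc lhfyf colqj tjn dfj mxc olmwp hjjv infqr odey pnmu

Answer: ivuy
suut
bww
vdc
lhfyf
colqj
tjn
dfj
mxc
olmwp
hjjv
infqr
odey
pnmu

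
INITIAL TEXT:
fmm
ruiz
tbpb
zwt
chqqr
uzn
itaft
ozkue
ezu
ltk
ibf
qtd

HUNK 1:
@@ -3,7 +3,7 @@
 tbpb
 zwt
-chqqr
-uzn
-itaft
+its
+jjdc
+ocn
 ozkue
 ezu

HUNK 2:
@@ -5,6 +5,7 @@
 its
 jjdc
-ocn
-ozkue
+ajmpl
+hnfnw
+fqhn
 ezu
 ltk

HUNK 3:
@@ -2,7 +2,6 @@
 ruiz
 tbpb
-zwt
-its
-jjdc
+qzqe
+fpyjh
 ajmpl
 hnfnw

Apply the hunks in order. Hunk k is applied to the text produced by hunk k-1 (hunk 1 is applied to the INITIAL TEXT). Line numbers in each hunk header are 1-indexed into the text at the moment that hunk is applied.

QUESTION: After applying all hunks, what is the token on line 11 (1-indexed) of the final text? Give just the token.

Hunk 1: at line 3 remove [chqqr,uzn,itaft] add [its,jjdc,ocn] -> 12 lines: fmm ruiz tbpb zwt its jjdc ocn ozkue ezu ltk ibf qtd
Hunk 2: at line 5 remove [ocn,ozkue] add [ajmpl,hnfnw,fqhn] -> 13 lines: fmm ruiz tbpb zwt its jjdc ajmpl hnfnw fqhn ezu ltk ibf qtd
Hunk 3: at line 2 remove [zwt,its,jjdc] add [qzqe,fpyjh] -> 12 lines: fmm ruiz tbpb qzqe fpyjh ajmpl hnfnw fqhn ezu ltk ibf qtd
Final line 11: ibf

Answer: ibf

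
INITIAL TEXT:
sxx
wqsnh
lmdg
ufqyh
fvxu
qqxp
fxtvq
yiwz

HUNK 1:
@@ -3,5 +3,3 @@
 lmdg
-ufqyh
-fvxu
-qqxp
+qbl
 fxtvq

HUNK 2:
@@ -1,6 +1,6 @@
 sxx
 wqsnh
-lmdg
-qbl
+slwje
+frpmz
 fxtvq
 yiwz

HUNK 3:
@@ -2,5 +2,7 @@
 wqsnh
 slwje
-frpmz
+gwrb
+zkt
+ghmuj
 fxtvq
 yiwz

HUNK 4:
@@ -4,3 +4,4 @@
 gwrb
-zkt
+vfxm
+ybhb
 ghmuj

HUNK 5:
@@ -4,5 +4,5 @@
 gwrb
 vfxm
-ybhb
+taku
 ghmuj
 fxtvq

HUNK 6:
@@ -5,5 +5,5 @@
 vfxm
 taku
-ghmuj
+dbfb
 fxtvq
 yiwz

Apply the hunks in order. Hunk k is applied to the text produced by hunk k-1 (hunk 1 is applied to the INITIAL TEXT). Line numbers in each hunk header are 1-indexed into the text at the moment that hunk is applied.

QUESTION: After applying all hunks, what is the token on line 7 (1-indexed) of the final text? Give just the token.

Answer: dbfb

Derivation:
Hunk 1: at line 3 remove [ufqyh,fvxu,qqxp] add [qbl] -> 6 lines: sxx wqsnh lmdg qbl fxtvq yiwz
Hunk 2: at line 1 remove [lmdg,qbl] add [slwje,frpmz] -> 6 lines: sxx wqsnh slwje frpmz fxtvq yiwz
Hunk 3: at line 2 remove [frpmz] add [gwrb,zkt,ghmuj] -> 8 lines: sxx wqsnh slwje gwrb zkt ghmuj fxtvq yiwz
Hunk 4: at line 4 remove [zkt] add [vfxm,ybhb] -> 9 lines: sxx wqsnh slwje gwrb vfxm ybhb ghmuj fxtvq yiwz
Hunk 5: at line 4 remove [ybhb] add [taku] -> 9 lines: sxx wqsnh slwje gwrb vfxm taku ghmuj fxtvq yiwz
Hunk 6: at line 5 remove [ghmuj] add [dbfb] -> 9 lines: sxx wqsnh slwje gwrb vfxm taku dbfb fxtvq yiwz
Final line 7: dbfb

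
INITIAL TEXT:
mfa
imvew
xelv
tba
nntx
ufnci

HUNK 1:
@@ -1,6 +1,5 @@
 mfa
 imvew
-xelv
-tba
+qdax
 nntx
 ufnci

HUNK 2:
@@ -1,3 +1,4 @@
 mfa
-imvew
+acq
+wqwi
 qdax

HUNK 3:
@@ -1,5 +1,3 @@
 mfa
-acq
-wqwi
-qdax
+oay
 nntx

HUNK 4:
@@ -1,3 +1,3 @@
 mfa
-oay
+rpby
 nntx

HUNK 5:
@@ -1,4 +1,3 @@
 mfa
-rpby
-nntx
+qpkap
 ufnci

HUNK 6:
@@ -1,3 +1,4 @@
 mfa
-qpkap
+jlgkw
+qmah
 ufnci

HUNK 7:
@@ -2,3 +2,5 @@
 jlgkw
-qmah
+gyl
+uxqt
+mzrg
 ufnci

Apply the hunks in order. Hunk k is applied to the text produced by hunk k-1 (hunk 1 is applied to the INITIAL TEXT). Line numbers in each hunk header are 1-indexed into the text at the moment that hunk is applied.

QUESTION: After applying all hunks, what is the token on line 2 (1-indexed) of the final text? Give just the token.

Answer: jlgkw

Derivation:
Hunk 1: at line 1 remove [xelv,tba] add [qdax] -> 5 lines: mfa imvew qdax nntx ufnci
Hunk 2: at line 1 remove [imvew] add [acq,wqwi] -> 6 lines: mfa acq wqwi qdax nntx ufnci
Hunk 3: at line 1 remove [acq,wqwi,qdax] add [oay] -> 4 lines: mfa oay nntx ufnci
Hunk 4: at line 1 remove [oay] add [rpby] -> 4 lines: mfa rpby nntx ufnci
Hunk 5: at line 1 remove [rpby,nntx] add [qpkap] -> 3 lines: mfa qpkap ufnci
Hunk 6: at line 1 remove [qpkap] add [jlgkw,qmah] -> 4 lines: mfa jlgkw qmah ufnci
Hunk 7: at line 2 remove [qmah] add [gyl,uxqt,mzrg] -> 6 lines: mfa jlgkw gyl uxqt mzrg ufnci
Final line 2: jlgkw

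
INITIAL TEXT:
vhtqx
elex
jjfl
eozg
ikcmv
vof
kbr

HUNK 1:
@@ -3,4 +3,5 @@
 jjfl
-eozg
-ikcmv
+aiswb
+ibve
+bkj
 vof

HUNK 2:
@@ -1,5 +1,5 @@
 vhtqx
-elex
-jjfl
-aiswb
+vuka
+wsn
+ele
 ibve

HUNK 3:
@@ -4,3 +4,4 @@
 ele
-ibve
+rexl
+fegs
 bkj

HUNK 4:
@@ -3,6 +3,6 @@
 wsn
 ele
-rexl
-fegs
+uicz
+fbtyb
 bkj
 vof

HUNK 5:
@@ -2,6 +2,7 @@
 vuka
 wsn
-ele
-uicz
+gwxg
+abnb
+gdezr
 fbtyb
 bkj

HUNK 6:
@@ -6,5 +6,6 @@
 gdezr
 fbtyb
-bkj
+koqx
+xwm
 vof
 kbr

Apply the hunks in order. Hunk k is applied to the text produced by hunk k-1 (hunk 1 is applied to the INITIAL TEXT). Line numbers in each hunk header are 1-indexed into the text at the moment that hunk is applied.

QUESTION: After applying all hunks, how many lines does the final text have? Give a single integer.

Hunk 1: at line 3 remove [eozg,ikcmv] add [aiswb,ibve,bkj] -> 8 lines: vhtqx elex jjfl aiswb ibve bkj vof kbr
Hunk 2: at line 1 remove [elex,jjfl,aiswb] add [vuka,wsn,ele] -> 8 lines: vhtqx vuka wsn ele ibve bkj vof kbr
Hunk 3: at line 4 remove [ibve] add [rexl,fegs] -> 9 lines: vhtqx vuka wsn ele rexl fegs bkj vof kbr
Hunk 4: at line 3 remove [rexl,fegs] add [uicz,fbtyb] -> 9 lines: vhtqx vuka wsn ele uicz fbtyb bkj vof kbr
Hunk 5: at line 2 remove [ele,uicz] add [gwxg,abnb,gdezr] -> 10 lines: vhtqx vuka wsn gwxg abnb gdezr fbtyb bkj vof kbr
Hunk 6: at line 6 remove [bkj] add [koqx,xwm] -> 11 lines: vhtqx vuka wsn gwxg abnb gdezr fbtyb koqx xwm vof kbr
Final line count: 11

Answer: 11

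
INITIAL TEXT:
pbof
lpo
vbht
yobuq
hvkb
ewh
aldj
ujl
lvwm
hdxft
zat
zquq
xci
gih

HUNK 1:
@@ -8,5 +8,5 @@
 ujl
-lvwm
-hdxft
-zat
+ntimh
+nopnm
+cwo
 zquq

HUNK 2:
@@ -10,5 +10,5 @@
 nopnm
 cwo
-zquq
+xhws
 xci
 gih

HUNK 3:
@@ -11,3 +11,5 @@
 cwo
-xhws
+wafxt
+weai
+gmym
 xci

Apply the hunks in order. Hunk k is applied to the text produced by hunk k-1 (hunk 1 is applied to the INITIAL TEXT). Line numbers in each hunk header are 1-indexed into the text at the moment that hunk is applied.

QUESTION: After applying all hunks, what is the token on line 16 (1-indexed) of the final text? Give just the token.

Answer: gih

Derivation:
Hunk 1: at line 8 remove [lvwm,hdxft,zat] add [ntimh,nopnm,cwo] -> 14 lines: pbof lpo vbht yobuq hvkb ewh aldj ujl ntimh nopnm cwo zquq xci gih
Hunk 2: at line 10 remove [zquq] add [xhws] -> 14 lines: pbof lpo vbht yobuq hvkb ewh aldj ujl ntimh nopnm cwo xhws xci gih
Hunk 3: at line 11 remove [xhws] add [wafxt,weai,gmym] -> 16 lines: pbof lpo vbht yobuq hvkb ewh aldj ujl ntimh nopnm cwo wafxt weai gmym xci gih
Final line 16: gih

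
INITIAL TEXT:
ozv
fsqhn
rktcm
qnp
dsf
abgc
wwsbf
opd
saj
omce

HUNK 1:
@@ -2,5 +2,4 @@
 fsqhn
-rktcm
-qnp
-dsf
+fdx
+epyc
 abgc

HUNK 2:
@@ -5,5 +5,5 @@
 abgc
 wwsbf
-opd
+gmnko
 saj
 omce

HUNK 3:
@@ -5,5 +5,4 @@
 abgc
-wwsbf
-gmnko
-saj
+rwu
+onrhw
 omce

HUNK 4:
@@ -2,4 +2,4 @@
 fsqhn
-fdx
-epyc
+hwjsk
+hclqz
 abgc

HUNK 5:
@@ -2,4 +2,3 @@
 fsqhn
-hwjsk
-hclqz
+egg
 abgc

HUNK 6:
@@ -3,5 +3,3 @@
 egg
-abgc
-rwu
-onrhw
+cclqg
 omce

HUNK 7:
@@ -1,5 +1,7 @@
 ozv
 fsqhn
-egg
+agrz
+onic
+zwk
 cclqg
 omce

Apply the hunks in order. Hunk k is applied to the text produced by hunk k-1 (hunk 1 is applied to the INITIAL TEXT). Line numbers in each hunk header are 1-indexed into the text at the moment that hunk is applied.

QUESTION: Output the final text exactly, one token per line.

Answer: ozv
fsqhn
agrz
onic
zwk
cclqg
omce

Derivation:
Hunk 1: at line 2 remove [rktcm,qnp,dsf] add [fdx,epyc] -> 9 lines: ozv fsqhn fdx epyc abgc wwsbf opd saj omce
Hunk 2: at line 5 remove [opd] add [gmnko] -> 9 lines: ozv fsqhn fdx epyc abgc wwsbf gmnko saj omce
Hunk 3: at line 5 remove [wwsbf,gmnko,saj] add [rwu,onrhw] -> 8 lines: ozv fsqhn fdx epyc abgc rwu onrhw omce
Hunk 4: at line 2 remove [fdx,epyc] add [hwjsk,hclqz] -> 8 lines: ozv fsqhn hwjsk hclqz abgc rwu onrhw omce
Hunk 5: at line 2 remove [hwjsk,hclqz] add [egg] -> 7 lines: ozv fsqhn egg abgc rwu onrhw omce
Hunk 6: at line 3 remove [abgc,rwu,onrhw] add [cclqg] -> 5 lines: ozv fsqhn egg cclqg omce
Hunk 7: at line 1 remove [egg] add [agrz,onic,zwk] -> 7 lines: ozv fsqhn agrz onic zwk cclqg omce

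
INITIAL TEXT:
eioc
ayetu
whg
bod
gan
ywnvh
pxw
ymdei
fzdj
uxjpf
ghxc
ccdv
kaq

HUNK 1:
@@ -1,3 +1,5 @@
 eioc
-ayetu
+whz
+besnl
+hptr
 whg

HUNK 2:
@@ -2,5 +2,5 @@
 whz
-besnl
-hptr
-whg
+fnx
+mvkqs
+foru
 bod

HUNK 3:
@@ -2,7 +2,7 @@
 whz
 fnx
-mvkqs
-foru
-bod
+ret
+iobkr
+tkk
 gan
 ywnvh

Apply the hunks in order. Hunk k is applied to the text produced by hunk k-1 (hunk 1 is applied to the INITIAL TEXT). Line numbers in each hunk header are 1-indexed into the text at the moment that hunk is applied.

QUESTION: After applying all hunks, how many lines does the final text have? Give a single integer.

Answer: 15

Derivation:
Hunk 1: at line 1 remove [ayetu] add [whz,besnl,hptr] -> 15 lines: eioc whz besnl hptr whg bod gan ywnvh pxw ymdei fzdj uxjpf ghxc ccdv kaq
Hunk 2: at line 2 remove [besnl,hptr,whg] add [fnx,mvkqs,foru] -> 15 lines: eioc whz fnx mvkqs foru bod gan ywnvh pxw ymdei fzdj uxjpf ghxc ccdv kaq
Hunk 3: at line 2 remove [mvkqs,foru,bod] add [ret,iobkr,tkk] -> 15 lines: eioc whz fnx ret iobkr tkk gan ywnvh pxw ymdei fzdj uxjpf ghxc ccdv kaq
Final line count: 15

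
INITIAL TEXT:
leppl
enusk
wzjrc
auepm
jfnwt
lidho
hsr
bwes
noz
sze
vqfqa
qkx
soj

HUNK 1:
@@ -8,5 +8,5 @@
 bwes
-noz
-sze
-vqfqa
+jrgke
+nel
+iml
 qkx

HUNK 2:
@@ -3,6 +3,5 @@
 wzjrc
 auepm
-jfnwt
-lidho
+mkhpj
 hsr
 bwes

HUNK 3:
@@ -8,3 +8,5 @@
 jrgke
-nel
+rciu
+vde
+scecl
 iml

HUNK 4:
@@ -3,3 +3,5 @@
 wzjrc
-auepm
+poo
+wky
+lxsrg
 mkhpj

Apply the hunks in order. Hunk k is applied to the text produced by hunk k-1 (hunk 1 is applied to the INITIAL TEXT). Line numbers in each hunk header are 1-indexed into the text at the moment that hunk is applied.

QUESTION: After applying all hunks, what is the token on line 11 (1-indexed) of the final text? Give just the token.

Answer: rciu

Derivation:
Hunk 1: at line 8 remove [noz,sze,vqfqa] add [jrgke,nel,iml] -> 13 lines: leppl enusk wzjrc auepm jfnwt lidho hsr bwes jrgke nel iml qkx soj
Hunk 2: at line 3 remove [jfnwt,lidho] add [mkhpj] -> 12 lines: leppl enusk wzjrc auepm mkhpj hsr bwes jrgke nel iml qkx soj
Hunk 3: at line 8 remove [nel] add [rciu,vde,scecl] -> 14 lines: leppl enusk wzjrc auepm mkhpj hsr bwes jrgke rciu vde scecl iml qkx soj
Hunk 4: at line 3 remove [auepm] add [poo,wky,lxsrg] -> 16 lines: leppl enusk wzjrc poo wky lxsrg mkhpj hsr bwes jrgke rciu vde scecl iml qkx soj
Final line 11: rciu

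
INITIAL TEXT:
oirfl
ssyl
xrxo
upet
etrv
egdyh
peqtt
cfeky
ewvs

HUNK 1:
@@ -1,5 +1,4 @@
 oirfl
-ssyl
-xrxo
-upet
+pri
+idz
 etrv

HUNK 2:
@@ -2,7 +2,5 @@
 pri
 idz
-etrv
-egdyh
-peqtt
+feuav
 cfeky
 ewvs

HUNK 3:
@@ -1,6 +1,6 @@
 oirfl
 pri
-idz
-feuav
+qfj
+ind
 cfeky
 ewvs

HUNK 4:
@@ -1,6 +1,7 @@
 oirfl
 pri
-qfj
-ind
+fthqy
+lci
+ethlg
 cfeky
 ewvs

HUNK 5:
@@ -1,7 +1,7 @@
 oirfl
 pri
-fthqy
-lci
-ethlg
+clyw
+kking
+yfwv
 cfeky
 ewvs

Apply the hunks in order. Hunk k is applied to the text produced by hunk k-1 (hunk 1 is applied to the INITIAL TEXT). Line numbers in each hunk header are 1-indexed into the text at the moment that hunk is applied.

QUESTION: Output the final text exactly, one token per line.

Answer: oirfl
pri
clyw
kking
yfwv
cfeky
ewvs

Derivation:
Hunk 1: at line 1 remove [ssyl,xrxo,upet] add [pri,idz] -> 8 lines: oirfl pri idz etrv egdyh peqtt cfeky ewvs
Hunk 2: at line 2 remove [etrv,egdyh,peqtt] add [feuav] -> 6 lines: oirfl pri idz feuav cfeky ewvs
Hunk 3: at line 1 remove [idz,feuav] add [qfj,ind] -> 6 lines: oirfl pri qfj ind cfeky ewvs
Hunk 4: at line 1 remove [qfj,ind] add [fthqy,lci,ethlg] -> 7 lines: oirfl pri fthqy lci ethlg cfeky ewvs
Hunk 5: at line 1 remove [fthqy,lci,ethlg] add [clyw,kking,yfwv] -> 7 lines: oirfl pri clyw kking yfwv cfeky ewvs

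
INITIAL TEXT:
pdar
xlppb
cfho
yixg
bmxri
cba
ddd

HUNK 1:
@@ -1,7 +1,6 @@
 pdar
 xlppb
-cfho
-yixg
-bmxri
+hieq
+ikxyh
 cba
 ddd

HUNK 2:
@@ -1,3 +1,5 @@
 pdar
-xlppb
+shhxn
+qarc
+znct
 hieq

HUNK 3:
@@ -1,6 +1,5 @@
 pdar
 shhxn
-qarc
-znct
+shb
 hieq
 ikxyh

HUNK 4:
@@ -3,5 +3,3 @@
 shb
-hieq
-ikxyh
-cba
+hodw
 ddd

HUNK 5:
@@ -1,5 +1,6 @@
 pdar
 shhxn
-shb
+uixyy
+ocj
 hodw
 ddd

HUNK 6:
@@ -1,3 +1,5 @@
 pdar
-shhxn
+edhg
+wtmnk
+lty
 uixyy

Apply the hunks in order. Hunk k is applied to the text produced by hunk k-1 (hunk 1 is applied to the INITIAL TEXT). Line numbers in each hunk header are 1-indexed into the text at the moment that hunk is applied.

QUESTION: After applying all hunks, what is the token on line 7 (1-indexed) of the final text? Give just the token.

Hunk 1: at line 1 remove [cfho,yixg,bmxri] add [hieq,ikxyh] -> 6 lines: pdar xlppb hieq ikxyh cba ddd
Hunk 2: at line 1 remove [xlppb] add [shhxn,qarc,znct] -> 8 lines: pdar shhxn qarc znct hieq ikxyh cba ddd
Hunk 3: at line 1 remove [qarc,znct] add [shb] -> 7 lines: pdar shhxn shb hieq ikxyh cba ddd
Hunk 4: at line 3 remove [hieq,ikxyh,cba] add [hodw] -> 5 lines: pdar shhxn shb hodw ddd
Hunk 5: at line 1 remove [shb] add [uixyy,ocj] -> 6 lines: pdar shhxn uixyy ocj hodw ddd
Hunk 6: at line 1 remove [shhxn] add [edhg,wtmnk,lty] -> 8 lines: pdar edhg wtmnk lty uixyy ocj hodw ddd
Final line 7: hodw

Answer: hodw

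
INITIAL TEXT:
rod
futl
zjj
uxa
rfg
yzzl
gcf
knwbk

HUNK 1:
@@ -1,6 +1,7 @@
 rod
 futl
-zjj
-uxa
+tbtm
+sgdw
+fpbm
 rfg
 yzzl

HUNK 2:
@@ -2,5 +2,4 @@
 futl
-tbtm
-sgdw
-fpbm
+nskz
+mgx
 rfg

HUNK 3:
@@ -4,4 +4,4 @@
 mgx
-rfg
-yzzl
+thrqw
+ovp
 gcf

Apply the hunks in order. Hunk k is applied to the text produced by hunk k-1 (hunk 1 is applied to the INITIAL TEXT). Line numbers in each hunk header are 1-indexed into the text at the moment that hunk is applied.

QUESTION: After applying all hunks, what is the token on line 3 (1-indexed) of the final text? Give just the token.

Hunk 1: at line 1 remove [zjj,uxa] add [tbtm,sgdw,fpbm] -> 9 lines: rod futl tbtm sgdw fpbm rfg yzzl gcf knwbk
Hunk 2: at line 2 remove [tbtm,sgdw,fpbm] add [nskz,mgx] -> 8 lines: rod futl nskz mgx rfg yzzl gcf knwbk
Hunk 3: at line 4 remove [rfg,yzzl] add [thrqw,ovp] -> 8 lines: rod futl nskz mgx thrqw ovp gcf knwbk
Final line 3: nskz

Answer: nskz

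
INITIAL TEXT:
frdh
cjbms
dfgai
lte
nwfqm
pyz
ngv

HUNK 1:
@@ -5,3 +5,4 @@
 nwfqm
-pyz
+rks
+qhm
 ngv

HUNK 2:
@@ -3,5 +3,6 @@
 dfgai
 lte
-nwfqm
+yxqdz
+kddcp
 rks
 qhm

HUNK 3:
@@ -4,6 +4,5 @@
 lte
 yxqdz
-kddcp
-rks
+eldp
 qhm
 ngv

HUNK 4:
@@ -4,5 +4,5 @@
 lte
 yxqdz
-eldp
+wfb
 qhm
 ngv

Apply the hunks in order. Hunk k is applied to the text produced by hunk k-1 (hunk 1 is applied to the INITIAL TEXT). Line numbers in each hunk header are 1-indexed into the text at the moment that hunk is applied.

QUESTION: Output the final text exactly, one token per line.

Hunk 1: at line 5 remove [pyz] add [rks,qhm] -> 8 lines: frdh cjbms dfgai lte nwfqm rks qhm ngv
Hunk 2: at line 3 remove [nwfqm] add [yxqdz,kddcp] -> 9 lines: frdh cjbms dfgai lte yxqdz kddcp rks qhm ngv
Hunk 3: at line 4 remove [kddcp,rks] add [eldp] -> 8 lines: frdh cjbms dfgai lte yxqdz eldp qhm ngv
Hunk 4: at line 4 remove [eldp] add [wfb] -> 8 lines: frdh cjbms dfgai lte yxqdz wfb qhm ngv

Answer: frdh
cjbms
dfgai
lte
yxqdz
wfb
qhm
ngv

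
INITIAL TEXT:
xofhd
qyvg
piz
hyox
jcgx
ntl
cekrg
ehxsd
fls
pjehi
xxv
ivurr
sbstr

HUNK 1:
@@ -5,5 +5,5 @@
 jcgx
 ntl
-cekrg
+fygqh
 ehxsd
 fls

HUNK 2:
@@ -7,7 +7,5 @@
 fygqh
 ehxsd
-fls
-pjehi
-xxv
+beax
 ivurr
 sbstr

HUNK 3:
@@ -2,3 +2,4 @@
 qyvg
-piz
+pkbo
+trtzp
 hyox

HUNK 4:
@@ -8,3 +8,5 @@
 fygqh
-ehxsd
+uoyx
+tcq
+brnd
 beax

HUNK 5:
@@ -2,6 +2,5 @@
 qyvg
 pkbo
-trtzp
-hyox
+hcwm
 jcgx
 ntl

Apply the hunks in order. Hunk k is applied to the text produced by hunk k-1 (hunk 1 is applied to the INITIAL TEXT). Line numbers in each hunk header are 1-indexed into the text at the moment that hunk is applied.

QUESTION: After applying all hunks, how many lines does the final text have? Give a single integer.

Answer: 13

Derivation:
Hunk 1: at line 5 remove [cekrg] add [fygqh] -> 13 lines: xofhd qyvg piz hyox jcgx ntl fygqh ehxsd fls pjehi xxv ivurr sbstr
Hunk 2: at line 7 remove [fls,pjehi,xxv] add [beax] -> 11 lines: xofhd qyvg piz hyox jcgx ntl fygqh ehxsd beax ivurr sbstr
Hunk 3: at line 2 remove [piz] add [pkbo,trtzp] -> 12 lines: xofhd qyvg pkbo trtzp hyox jcgx ntl fygqh ehxsd beax ivurr sbstr
Hunk 4: at line 8 remove [ehxsd] add [uoyx,tcq,brnd] -> 14 lines: xofhd qyvg pkbo trtzp hyox jcgx ntl fygqh uoyx tcq brnd beax ivurr sbstr
Hunk 5: at line 2 remove [trtzp,hyox] add [hcwm] -> 13 lines: xofhd qyvg pkbo hcwm jcgx ntl fygqh uoyx tcq brnd beax ivurr sbstr
Final line count: 13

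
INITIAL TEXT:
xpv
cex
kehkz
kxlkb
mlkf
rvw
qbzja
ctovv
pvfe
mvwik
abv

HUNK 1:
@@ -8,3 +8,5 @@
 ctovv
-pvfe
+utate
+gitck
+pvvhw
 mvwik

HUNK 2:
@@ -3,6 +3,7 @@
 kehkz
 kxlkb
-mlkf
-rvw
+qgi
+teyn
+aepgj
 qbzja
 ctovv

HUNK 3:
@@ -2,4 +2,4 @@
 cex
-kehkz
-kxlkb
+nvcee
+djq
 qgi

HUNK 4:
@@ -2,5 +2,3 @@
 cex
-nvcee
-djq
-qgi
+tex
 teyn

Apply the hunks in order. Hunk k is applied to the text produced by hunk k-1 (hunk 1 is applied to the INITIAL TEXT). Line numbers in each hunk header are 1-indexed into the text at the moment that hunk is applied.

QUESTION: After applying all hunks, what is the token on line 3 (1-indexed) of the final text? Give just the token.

Hunk 1: at line 8 remove [pvfe] add [utate,gitck,pvvhw] -> 13 lines: xpv cex kehkz kxlkb mlkf rvw qbzja ctovv utate gitck pvvhw mvwik abv
Hunk 2: at line 3 remove [mlkf,rvw] add [qgi,teyn,aepgj] -> 14 lines: xpv cex kehkz kxlkb qgi teyn aepgj qbzja ctovv utate gitck pvvhw mvwik abv
Hunk 3: at line 2 remove [kehkz,kxlkb] add [nvcee,djq] -> 14 lines: xpv cex nvcee djq qgi teyn aepgj qbzja ctovv utate gitck pvvhw mvwik abv
Hunk 4: at line 2 remove [nvcee,djq,qgi] add [tex] -> 12 lines: xpv cex tex teyn aepgj qbzja ctovv utate gitck pvvhw mvwik abv
Final line 3: tex

Answer: tex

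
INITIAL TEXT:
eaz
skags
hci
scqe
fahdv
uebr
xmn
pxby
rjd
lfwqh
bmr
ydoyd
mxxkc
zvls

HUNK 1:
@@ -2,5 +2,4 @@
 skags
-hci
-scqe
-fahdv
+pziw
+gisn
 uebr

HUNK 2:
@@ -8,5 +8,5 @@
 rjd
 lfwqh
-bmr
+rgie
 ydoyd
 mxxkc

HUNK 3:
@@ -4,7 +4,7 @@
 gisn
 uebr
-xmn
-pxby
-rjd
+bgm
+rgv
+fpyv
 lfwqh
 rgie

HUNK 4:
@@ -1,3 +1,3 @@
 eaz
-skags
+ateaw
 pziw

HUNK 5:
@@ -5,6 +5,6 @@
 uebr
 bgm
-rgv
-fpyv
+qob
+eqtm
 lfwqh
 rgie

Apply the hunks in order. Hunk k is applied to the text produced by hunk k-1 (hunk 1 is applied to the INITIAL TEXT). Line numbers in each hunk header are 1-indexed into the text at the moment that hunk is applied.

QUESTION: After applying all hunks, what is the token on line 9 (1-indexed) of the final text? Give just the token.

Answer: lfwqh

Derivation:
Hunk 1: at line 2 remove [hci,scqe,fahdv] add [pziw,gisn] -> 13 lines: eaz skags pziw gisn uebr xmn pxby rjd lfwqh bmr ydoyd mxxkc zvls
Hunk 2: at line 8 remove [bmr] add [rgie] -> 13 lines: eaz skags pziw gisn uebr xmn pxby rjd lfwqh rgie ydoyd mxxkc zvls
Hunk 3: at line 4 remove [xmn,pxby,rjd] add [bgm,rgv,fpyv] -> 13 lines: eaz skags pziw gisn uebr bgm rgv fpyv lfwqh rgie ydoyd mxxkc zvls
Hunk 4: at line 1 remove [skags] add [ateaw] -> 13 lines: eaz ateaw pziw gisn uebr bgm rgv fpyv lfwqh rgie ydoyd mxxkc zvls
Hunk 5: at line 5 remove [rgv,fpyv] add [qob,eqtm] -> 13 lines: eaz ateaw pziw gisn uebr bgm qob eqtm lfwqh rgie ydoyd mxxkc zvls
Final line 9: lfwqh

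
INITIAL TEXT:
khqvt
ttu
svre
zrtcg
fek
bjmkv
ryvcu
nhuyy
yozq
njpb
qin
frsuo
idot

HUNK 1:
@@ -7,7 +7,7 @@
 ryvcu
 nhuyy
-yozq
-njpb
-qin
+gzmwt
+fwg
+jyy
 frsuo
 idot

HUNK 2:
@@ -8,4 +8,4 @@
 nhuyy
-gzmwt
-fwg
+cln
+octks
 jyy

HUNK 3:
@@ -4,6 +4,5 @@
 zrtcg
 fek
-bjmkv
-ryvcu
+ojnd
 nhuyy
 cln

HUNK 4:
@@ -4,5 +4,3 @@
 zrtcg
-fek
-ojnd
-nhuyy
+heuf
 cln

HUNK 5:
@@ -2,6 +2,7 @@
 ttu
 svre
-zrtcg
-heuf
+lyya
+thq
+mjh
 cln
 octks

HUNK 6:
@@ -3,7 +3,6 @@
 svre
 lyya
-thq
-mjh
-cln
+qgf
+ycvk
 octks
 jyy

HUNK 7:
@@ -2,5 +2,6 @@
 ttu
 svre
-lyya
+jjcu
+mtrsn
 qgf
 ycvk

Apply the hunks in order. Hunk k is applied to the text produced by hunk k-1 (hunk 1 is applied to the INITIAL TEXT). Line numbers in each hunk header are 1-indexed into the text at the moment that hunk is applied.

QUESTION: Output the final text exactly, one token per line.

Hunk 1: at line 7 remove [yozq,njpb,qin] add [gzmwt,fwg,jyy] -> 13 lines: khqvt ttu svre zrtcg fek bjmkv ryvcu nhuyy gzmwt fwg jyy frsuo idot
Hunk 2: at line 8 remove [gzmwt,fwg] add [cln,octks] -> 13 lines: khqvt ttu svre zrtcg fek bjmkv ryvcu nhuyy cln octks jyy frsuo idot
Hunk 3: at line 4 remove [bjmkv,ryvcu] add [ojnd] -> 12 lines: khqvt ttu svre zrtcg fek ojnd nhuyy cln octks jyy frsuo idot
Hunk 4: at line 4 remove [fek,ojnd,nhuyy] add [heuf] -> 10 lines: khqvt ttu svre zrtcg heuf cln octks jyy frsuo idot
Hunk 5: at line 2 remove [zrtcg,heuf] add [lyya,thq,mjh] -> 11 lines: khqvt ttu svre lyya thq mjh cln octks jyy frsuo idot
Hunk 6: at line 3 remove [thq,mjh,cln] add [qgf,ycvk] -> 10 lines: khqvt ttu svre lyya qgf ycvk octks jyy frsuo idot
Hunk 7: at line 2 remove [lyya] add [jjcu,mtrsn] -> 11 lines: khqvt ttu svre jjcu mtrsn qgf ycvk octks jyy frsuo idot

Answer: khqvt
ttu
svre
jjcu
mtrsn
qgf
ycvk
octks
jyy
frsuo
idot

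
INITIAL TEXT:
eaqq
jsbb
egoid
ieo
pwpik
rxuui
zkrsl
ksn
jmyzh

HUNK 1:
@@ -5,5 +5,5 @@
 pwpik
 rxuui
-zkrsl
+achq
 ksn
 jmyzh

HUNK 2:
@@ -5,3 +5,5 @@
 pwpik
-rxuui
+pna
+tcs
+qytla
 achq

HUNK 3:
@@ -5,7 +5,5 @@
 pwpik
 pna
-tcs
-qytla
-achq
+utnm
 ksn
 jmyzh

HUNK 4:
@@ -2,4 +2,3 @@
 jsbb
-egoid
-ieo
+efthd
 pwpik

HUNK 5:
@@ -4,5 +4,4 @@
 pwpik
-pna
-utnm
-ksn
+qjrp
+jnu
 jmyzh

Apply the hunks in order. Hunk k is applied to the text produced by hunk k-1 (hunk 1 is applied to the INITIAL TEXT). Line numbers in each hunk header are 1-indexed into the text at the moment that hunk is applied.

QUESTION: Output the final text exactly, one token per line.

Hunk 1: at line 5 remove [zkrsl] add [achq] -> 9 lines: eaqq jsbb egoid ieo pwpik rxuui achq ksn jmyzh
Hunk 2: at line 5 remove [rxuui] add [pna,tcs,qytla] -> 11 lines: eaqq jsbb egoid ieo pwpik pna tcs qytla achq ksn jmyzh
Hunk 3: at line 5 remove [tcs,qytla,achq] add [utnm] -> 9 lines: eaqq jsbb egoid ieo pwpik pna utnm ksn jmyzh
Hunk 4: at line 2 remove [egoid,ieo] add [efthd] -> 8 lines: eaqq jsbb efthd pwpik pna utnm ksn jmyzh
Hunk 5: at line 4 remove [pna,utnm,ksn] add [qjrp,jnu] -> 7 lines: eaqq jsbb efthd pwpik qjrp jnu jmyzh

Answer: eaqq
jsbb
efthd
pwpik
qjrp
jnu
jmyzh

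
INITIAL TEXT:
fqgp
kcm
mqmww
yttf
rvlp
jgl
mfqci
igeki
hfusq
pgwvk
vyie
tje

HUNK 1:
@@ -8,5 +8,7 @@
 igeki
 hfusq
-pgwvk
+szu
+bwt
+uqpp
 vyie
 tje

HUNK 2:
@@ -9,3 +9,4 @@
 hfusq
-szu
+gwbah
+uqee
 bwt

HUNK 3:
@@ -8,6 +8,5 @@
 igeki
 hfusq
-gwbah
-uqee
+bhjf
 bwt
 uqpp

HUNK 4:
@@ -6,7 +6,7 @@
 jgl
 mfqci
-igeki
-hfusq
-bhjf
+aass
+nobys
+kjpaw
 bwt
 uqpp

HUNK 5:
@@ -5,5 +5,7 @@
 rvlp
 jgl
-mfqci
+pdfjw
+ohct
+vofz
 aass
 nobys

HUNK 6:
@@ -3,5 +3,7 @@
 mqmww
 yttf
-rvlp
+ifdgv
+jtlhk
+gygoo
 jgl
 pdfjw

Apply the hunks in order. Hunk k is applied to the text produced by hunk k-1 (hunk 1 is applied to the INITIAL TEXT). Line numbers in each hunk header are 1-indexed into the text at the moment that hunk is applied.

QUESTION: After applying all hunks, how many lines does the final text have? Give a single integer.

Hunk 1: at line 8 remove [pgwvk] add [szu,bwt,uqpp] -> 14 lines: fqgp kcm mqmww yttf rvlp jgl mfqci igeki hfusq szu bwt uqpp vyie tje
Hunk 2: at line 9 remove [szu] add [gwbah,uqee] -> 15 lines: fqgp kcm mqmww yttf rvlp jgl mfqci igeki hfusq gwbah uqee bwt uqpp vyie tje
Hunk 3: at line 8 remove [gwbah,uqee] add [bhjf] -> 14 lines: fqgp kcm mqmww yttf rvlp jgl mfqci igeki hfusq bhjf bwt uqpp vyie tje
Hunk 4: at line 6 remove [igeki,hfusq,bhjf] add [aass,nobys,kjpaw] -> 14 lines: fqgp kcm mqmww yttf rvlp jgl mfqci aass nobys kjpaw bwt uqpp vyie tje
Hunk 5: at line 5 remove [mfqci] add [pdfjw,ohct,vofz] -> 16 lines: fqgp kcm mqmww yttf rvlp jgl pdfjw ohct vofz aass nobys kjpaw bwt uqpp vyie tje
Hunk 6: at line 3 remove [rvlp] add [ifdgv,jtlhk,gygoo] -> 18 lines: fqgp kcm mqmww yttf ifdgv jtlhk gygoo jgl pdfjw ohct vofz aass nobys kjpaw bwt uqpp vyie tje
Final line count: 18

Answer: 18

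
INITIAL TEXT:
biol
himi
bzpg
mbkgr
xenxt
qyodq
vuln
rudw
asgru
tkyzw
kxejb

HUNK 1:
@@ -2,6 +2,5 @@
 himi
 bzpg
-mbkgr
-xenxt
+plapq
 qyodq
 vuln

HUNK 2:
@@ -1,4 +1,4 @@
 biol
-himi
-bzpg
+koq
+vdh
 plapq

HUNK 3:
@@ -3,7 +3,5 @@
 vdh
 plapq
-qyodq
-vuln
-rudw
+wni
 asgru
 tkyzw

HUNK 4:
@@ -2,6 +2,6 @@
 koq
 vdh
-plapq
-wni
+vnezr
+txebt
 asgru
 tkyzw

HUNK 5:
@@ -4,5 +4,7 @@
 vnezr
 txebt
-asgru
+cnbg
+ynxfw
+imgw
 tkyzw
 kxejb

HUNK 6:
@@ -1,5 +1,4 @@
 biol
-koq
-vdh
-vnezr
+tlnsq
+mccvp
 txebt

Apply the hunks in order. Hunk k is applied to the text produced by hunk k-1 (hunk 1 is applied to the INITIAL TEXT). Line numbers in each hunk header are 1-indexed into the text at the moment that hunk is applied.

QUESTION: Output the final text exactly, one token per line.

Answer: biol
tlnsq
mccvp
txebt
cnbg
ynxfw
imgw
tkyzw
kxejb

Derivation:
Hunk 1: at line 2 remove [mbkgr,xenxt] add [plapq] -> 10 lines: biol himi bzpg plapq qyodq vuln rudw asgru tkyzw kxejb
Hunk 2: at line 1 remove [himi,bzpg] add [koq,vdh] -> 10 lines: biol koq vdh plapq qyodq vuln rudw asgru tkyzw kxejb
Hunk 3: at line 3 remove [qyodq,vuln,rudw] add [wni] -> 8 lines: biol koq vdh plapq wni asgru tkyzw kxejb
Hunk 4: at line 2 remove [plapq,wni] add [vnezr,txebt] -> 8 lines: biol koq vdh vnezr txebt asgru tkyzw kxejb
Hunk 5: at line 4 remove [asgru] add [cnbg,ynxfw,imgw] -> 10 lines: biol koq vdh vnezr txebt cnbg ynxfw imgw tkyzw kxejb
Hunk 6: at line 1 remove [koq,vdh,vnezr] add [tlnsq,mccvp] -> 9 lines: biol tlnsq mccvp txebt cnbg ynxfw imgw tkyzw kxejb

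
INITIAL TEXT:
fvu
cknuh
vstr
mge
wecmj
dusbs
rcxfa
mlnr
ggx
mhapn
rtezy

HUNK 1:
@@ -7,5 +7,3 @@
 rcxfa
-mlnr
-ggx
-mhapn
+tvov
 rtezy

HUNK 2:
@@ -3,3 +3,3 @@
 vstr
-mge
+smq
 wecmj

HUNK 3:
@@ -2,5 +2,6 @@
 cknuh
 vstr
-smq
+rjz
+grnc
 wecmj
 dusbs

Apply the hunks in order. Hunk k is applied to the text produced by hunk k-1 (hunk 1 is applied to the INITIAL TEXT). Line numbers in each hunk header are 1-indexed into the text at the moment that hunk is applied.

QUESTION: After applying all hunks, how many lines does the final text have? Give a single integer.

Answer: 10

Derivation:
Hunk 1: at line 7 remove [mlnr,ggx,mhapn] add [tvov] -> 9 lines: fvu cknuh vstr mge wecmj dusbs rcxfa tvov rtezy
Hunk 2: at line 3 remove [mge] add [smq] -> 9 lines: fvu cknuh vstr smq wecmj dusbs rcxfa tvov rtezy
Hunk 3: at line 2 remove [smq] add [rjz,grnc] -> 10 lines: fvu cknuh vstr rjz grnc wecmj dusbs rcxfa tvov rtezy
Final line count: 10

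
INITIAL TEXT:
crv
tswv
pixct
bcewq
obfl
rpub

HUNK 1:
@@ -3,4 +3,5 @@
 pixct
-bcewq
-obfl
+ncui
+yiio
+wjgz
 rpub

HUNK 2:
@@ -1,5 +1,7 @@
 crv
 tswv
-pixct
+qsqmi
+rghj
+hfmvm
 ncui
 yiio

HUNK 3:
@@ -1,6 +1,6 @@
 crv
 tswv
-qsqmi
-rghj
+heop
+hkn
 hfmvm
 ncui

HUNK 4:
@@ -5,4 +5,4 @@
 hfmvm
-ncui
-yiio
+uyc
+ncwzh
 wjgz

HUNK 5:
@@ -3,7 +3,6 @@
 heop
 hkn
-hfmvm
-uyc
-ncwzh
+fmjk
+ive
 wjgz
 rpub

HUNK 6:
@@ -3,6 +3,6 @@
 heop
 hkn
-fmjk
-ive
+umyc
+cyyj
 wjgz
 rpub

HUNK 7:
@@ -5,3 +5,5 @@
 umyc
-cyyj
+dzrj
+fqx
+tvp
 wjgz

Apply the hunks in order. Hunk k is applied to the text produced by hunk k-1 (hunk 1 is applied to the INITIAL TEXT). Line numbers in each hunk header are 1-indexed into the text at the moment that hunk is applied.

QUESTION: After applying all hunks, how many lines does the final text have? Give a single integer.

Hunk 1: at line 3 remove [bcewq,obfl] add [ncui,yiio,wjgz] -> 7 lines: crv tswv pixct ncui yiio wjgz rpub
Hunk 2: at line 1 remove [pixct] add [qsqmi,rghj,hfmvm] -> 9 lines: crv tswv qsqmi rghj hfmvm ncui yiio wjgz rpub
Hunk 3: at line 1 remove [qsqmi,rghj] add [heop,hkn] -> 9 lines: crv tswv heop hkn hfmvm ncui yiio wjgz rpub
Hunk 4: at line 5 remove [ncui,yiio] add [uyc,ncwzh] -> 9 lines: crv tswv heop hkn hfmvm uyc ncwzh wjgz rpub
Hunk 5: at line 3 remove [hfmvm,uyc,ncwzh] add [fmjk,ive] -> 8 lines: crv tswv heop hkn fmjk ive wjgz rpub
Hunk 6: at line 3 remove [fmjk,ive] add [umyc,cyyj] -> 8 lines: crv tswv heop hkn umyc cyyj wjgz rpub
Hunk 7: at line 5 remove [cyyj] add [dzrj,fqx,tvp] -> 10 lines: crv tswv heop hkn umyc dzrj fqx tvp wjgz rpub
Final line count: 10

Answer: 10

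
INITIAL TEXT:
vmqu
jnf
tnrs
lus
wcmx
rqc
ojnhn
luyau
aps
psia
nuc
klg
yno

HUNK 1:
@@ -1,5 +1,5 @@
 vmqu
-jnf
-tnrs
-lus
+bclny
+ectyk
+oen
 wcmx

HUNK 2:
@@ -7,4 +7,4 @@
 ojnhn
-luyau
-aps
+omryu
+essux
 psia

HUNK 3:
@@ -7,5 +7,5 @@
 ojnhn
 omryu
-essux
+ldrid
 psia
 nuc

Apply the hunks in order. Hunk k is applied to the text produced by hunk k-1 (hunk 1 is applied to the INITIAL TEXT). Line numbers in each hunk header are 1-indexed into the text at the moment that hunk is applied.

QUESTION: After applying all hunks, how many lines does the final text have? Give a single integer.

Hunk 1: at line 1 remove [jnf,tnrs,lus] add [bclny,ectyk,oen] -> 13 lines: vmqu bclny ectyk oen wcmx rqc ojnhn luyau aps psia nuc klg yno
Hunk 2: at line 7 remove [luyau,aps] add [omryu,essux] -> 13 lines: vmqu bclny ectyk oen wcmx rqc ojnhn omryu essux psia nuc klg yno
Hunk 3: at line 7 remove [essux] add [ldrid] -> 13 lines: vmqu bclny ectyk oen wcmx rqc ojnhn omryu ldrid psia nuc klg yno
Final line count: 13

Answer: 13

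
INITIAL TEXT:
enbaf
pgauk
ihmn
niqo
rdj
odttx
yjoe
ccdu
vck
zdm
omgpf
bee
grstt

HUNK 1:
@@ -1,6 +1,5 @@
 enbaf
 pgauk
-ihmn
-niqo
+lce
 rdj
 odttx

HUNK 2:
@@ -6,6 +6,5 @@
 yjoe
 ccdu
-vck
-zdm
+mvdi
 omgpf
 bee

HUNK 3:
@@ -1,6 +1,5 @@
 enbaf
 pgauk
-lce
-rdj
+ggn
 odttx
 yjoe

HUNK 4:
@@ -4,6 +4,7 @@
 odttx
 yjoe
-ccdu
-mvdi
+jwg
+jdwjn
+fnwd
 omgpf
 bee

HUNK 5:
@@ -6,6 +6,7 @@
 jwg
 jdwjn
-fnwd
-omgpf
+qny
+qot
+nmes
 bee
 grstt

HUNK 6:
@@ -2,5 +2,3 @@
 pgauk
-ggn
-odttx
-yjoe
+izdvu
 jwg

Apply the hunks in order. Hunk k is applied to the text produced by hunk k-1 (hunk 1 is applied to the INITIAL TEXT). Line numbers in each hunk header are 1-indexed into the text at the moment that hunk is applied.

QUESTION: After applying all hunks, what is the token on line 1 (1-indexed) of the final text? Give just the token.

Hunk 1: at line 1 remove [ihmn,niqo] add [lce] -> 12 lines: enbaf pgauk lce rdj odttx yjoe ccdu vck zdm omgpf bee grstt
Hunk 2: at line 6 remove [vck,zdm] add [mvdi] -> 11 lines: enbaf pgauk lce rdj odttx yjoe ccdu mvdi omgpf bee grstt
Hunk 3: at line 1 remove [lce,rdj] add [ggn] -> 10 lines: enbaf pgauk ggn odttx yjoe ccdu mvdi omgpf bee grstt
Hunk 4: at line 4 remove [ccdu,mvdi] add [jwg,jdwjn,fnwd] -> 11 lines: enbaf pgauk ggn odttx yjoe jwg jdwjn fnwd omgpf bee grstt
Hunk 5: at line 6 remove [fnwd,omgpf] add [qny,qot,nmes] -> 12 lines: enbaf pgauk ggn odttx yjoe jwg jdwjn qny qot nmes bee grstt
Hunk 6: at line 2 remove [ggn,odttx,yjoe] add [izdvu] -> 10 lines: enbaf pgauk izdvu jwg jdwjn qny qot nmes bee grstt
Final line 1: enbaf

Answer: enbaf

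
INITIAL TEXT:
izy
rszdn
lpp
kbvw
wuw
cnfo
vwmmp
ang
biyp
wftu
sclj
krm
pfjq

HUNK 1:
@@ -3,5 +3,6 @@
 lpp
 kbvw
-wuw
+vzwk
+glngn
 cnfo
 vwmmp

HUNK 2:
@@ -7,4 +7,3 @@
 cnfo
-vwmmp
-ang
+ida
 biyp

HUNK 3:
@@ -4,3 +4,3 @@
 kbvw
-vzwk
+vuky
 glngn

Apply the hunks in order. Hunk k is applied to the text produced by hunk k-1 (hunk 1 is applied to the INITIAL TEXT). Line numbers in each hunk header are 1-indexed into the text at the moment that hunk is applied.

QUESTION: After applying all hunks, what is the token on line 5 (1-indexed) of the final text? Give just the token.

Answer: vuky

Derivation:
Hunk 1: at line 3 remove [wuw] add [vzwk,glngn] -> 14 lines: izy rszdn lpp kbvw vzwk glngn cnfo vwmmp ang biyp wftu sclj krm pfjq
Hunk 2: at line 7 remove [vwmmp,ang] add [ida] -> 13 lines: izy rszdn lpp kbvw vzwk glngn cnfo ida biyp wftu sclj krm pfjq
Hunk 3: at line 4 remove [vzwk] add [vuky] -> 13 lines: izy rszdn lpp kbvw vuky glngn cnfo ida biyp wftu sclj krm pfjq
Final line 5: vuky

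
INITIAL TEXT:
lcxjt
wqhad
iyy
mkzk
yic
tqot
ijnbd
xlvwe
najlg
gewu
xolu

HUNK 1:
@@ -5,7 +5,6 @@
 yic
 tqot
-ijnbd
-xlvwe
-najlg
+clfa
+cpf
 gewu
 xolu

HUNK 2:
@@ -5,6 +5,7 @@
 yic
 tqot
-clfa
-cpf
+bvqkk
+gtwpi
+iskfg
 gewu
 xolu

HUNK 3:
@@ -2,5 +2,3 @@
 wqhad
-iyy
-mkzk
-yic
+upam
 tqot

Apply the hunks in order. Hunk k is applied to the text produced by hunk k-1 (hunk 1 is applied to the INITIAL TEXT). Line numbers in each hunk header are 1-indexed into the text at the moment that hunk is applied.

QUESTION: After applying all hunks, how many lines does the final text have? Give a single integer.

Hunk 1: at line 5 remove [ijnbd,xlvwe,najlg] add [clfa,cpf] -> 10 lines: lcxjt wqhad iyy mkzk yic tqot clfa cpf gewu xolu
Hunk 2: at line 5 remove [clfa,cpf] add [bvqkk,gtwpi,iskfg] -> 11 lines: lcxjt wqhad iyy mkzk yic tqot bvqkk gtwpi iskfg gewu xolu
Hunk 3: at line 2 remove [iyy,mkzk,yic] add [upam] -> 9 lines: lcxjt wqhad upam tqot bvqkk gtwpi iskfg gewu xolu
Final line count: 9

Answer: 9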